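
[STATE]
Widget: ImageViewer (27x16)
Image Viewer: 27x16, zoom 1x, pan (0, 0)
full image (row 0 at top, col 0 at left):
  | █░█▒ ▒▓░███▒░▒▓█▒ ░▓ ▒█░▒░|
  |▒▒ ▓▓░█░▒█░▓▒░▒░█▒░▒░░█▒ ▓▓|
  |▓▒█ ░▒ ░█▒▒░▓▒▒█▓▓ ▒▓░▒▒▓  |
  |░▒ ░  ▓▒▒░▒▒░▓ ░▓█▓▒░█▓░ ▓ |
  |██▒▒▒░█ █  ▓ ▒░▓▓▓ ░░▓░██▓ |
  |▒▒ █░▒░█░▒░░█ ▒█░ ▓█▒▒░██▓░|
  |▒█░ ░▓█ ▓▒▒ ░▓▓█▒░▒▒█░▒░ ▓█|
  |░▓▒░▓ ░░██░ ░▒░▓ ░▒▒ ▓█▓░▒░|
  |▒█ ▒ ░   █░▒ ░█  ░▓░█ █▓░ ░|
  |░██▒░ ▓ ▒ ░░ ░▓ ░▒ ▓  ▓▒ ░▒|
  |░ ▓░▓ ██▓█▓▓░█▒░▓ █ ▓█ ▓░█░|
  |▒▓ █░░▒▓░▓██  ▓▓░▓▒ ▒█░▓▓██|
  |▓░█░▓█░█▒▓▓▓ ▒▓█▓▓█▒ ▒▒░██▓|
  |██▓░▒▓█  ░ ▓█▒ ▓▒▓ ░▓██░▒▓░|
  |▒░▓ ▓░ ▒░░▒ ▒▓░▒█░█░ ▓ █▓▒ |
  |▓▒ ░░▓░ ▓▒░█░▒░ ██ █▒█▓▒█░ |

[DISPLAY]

 █░█▒ ▒▓░███▒░▒▓█▒ ░▓ ▒█░▒░
▒▒ ▓▓░█░▒█░▓▒░▒░█▒░▒░░█▒ ▓▓
▓▒█ ░▒ ░█▒▒░▓▒▒█▓▓ ▒▓░▒▒▓  
░▒ ░  ▓▒▒░▒▒░▓ ░▓█▓▒░█▓░ ▓ 
██▒▒▒░█ █  ▓ ▒░▓▓▓ ░░▓░██▓ 
▒▒ █░▒░█░▒░░█ ▒█░ ▓█▒▒░██▓░
▒█░ ░▓█ ▓▒▒ ░▓▓█▒░▒▒█░▒░ ▓█
░▓▒░▓ ░░██░ ░▒░▓ ░▒▒ ▓█▓░▒░
▒█ ▒ ░   █░▒ ░█  ░▓░█ █▓░ ░
░██▒░ ▓ ▒ ░░ ░▓ ░▒ ▓  ▓▒ ░▒
░ ▓░▓ ██▓█▓▓░█▒░▓ █ ▓█ ▓░█░
▒▓ █░░▒▓░▓██  ▓▓░▓▒ ▒█░▓▓██
▓░█░▓█░█▒▓▓▓ ▒▓█▓▓█▒ ▒▒░██▓
██▓░▒▓█  ░ ▓█▒ ▓▒▓ ░▓██░▒▓░
▒░▓ ▓░ ▒░░▒ ▒▓░▒█░█░ ▓ █▓▒ 
▓▒ ░░▓░ ▓▒░█░▒░ ██ █▒█▓▒█░ 


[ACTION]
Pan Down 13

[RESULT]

██▓░▒▓█  ░ ▓█▒ ▓▒▓ ░▓██░▒▓░
▒░▓ ▓░ ▒░░▒ ▒▓░▒█░█░ ▓ █▓▒ 
▓▒ ░░▓░ ▓▒░█░▒░ ██ █▒█▓▒█░ 
                           
                           
                           
                           
                           
                           
                           
                           
                           
                           
                           
                           
                           


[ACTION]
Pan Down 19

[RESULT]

                           
                           
                           
                           
                           
                           
                           
                           
                           
                           
                           
                           
                           
                           
                           
                           


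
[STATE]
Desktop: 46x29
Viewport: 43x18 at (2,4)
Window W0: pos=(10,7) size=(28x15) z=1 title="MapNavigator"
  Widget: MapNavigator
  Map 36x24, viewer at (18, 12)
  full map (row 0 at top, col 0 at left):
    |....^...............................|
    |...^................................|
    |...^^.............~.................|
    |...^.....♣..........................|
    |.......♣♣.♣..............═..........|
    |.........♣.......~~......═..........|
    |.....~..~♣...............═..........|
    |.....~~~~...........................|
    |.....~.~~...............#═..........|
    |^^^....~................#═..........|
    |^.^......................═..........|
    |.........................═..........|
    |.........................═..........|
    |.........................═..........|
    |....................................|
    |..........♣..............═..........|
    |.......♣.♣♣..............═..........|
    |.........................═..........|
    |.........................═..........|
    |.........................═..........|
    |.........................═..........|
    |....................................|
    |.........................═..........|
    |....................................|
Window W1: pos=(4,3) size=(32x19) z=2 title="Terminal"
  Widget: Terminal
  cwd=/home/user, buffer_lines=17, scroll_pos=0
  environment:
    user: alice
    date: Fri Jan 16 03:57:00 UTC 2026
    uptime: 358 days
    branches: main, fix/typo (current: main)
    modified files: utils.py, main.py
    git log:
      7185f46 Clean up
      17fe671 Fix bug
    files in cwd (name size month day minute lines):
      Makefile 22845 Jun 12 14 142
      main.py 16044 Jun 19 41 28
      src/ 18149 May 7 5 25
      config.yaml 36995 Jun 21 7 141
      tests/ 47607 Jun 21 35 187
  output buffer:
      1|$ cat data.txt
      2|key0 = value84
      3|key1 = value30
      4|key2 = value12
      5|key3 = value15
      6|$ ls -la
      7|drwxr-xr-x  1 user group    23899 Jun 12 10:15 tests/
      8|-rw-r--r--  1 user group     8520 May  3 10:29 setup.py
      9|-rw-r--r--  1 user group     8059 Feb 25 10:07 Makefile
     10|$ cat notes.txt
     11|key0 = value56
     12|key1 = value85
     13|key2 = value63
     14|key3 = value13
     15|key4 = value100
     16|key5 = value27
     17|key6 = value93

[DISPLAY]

  ┃ Terminal                     ┃         
  ┠──────────────────────────────┨         
  ┃$ cat data.txt                ┃         
  ┃key0 = value84                ┃━┓       
  ┃key1 = value30                ┃ ┃       
  ┃key2 = value12                ┃─┨       
  ┃key3 = value15                ┃.┃       
  ┃$ ls -la                      ┃.┃       
  ┃drwxr-xr-x  1 user group    23┃.┃       
  ┃-rw-r--r--  1 user group     8┃.┃       
  ┃-rw-r--r--  1 user group     8┃.┃       
  ┃$ cat notes.txt               ┃.┃       
  ┃key0 = value56                ┃.┃       
  ┃key1 = value85                ┃.┃       
  ┃key2 = value63                ┃.┃       
  ┃key3 = value13                ┃.┃       
  ┃key4 = value100               ┃.┃       
  ┗━━━━━━━━━━━━━━━━━━━━━━━━━━━━━━┛━┛       


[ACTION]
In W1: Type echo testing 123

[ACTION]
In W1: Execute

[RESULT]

  ┃ Terminal                     ┃         
  ┠──────────────────────────────┨         
  ┃$ ls -la                      ┃         
  ┃drwxr-xr-x  1 user group    23┃━┓       
  ┃-rw-r--r--  1 user group     8┃ ┃       
  ┃-rw-r--r--  1 user group     8┃─┨       
  ┃$ cat notes.txt               ┃.┃       
  ┃key0 = value56                ┃.┃       
  ┃key1 = value85                ┃.┃       
  ┃key2 = value63                ┃.┃       
  ┃key3 = value13                ┃.┃       
  ┃key4 = value100               ┃.┃       
  ┃key5 = value27                ┃.┃       
  ┃key6 = value93                ┃.┃       
  ┃$ echo testing 123            ┃.┃       
  ┃testing 123                   ┃.┃       
  ┃$ █                           ┃.┃       
  ┗━━━━━━━━━━━━━━━━━━━━━━━━━━━━━━┛━┛       


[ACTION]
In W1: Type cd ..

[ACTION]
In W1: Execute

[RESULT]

  ┃ Terminal                     ┃         
  ┠──────────────────────────────┨         
  ┃-rw-r--r--  1 user group     8┃         
  ┃-rw-r--r--  1 user group     8┃━┓       
  ┃$ cat notes.txt               ┃ ┃       
  ┃key0 = value56                ┃─┨       
  ┃key1 = value85                ┃.┃       
  ┃key2 = value63                ┃.┃       
  ┃key3 = value13                ┃.┃       
  ┃key4 = value100               ┃.┃       
  ┃key5 = value27                ┃.┃       
  ┃key6 = value93                ┃.┃       
  ┃$ echo testing 123            ┃.┃       
  ┃testing 123                   ┃.┃       
  ┃$ cd ..                       ┃.┃       
  ┃                              ┃.┃       
  ┃$ █                           ┃.┃       
  ┗━━━━━━━━━━━━━━━━━━━━━━━━━━━━━━┛━┛       


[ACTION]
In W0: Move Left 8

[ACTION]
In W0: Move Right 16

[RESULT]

  ┃ Terminal                     ┃         
  ┠──────────────────────────────┨         
  ┃-rw-r--r--  1 user group     8┃         
  ┃-rw-r--r--  1 user group     8┃━┓       
  ┃$ cat notes.txt               ┃ ┃       
  ┃key0 = value56                ┃─┨       
  ┃key1 = value85                ┃ ┃       
  ┃key2 = value63                ┃ ┃       
  ┃key3 = value13                ┃ ┃       
  ┃key4 = value100               ┃ ┃       
  ┃key5 = value27                ┃ ┃       
  ┃key6 = value93                ┃ ┃       
  ┃$ echo testing 123            ┃ ┃       
  ┃testing 123                   ┃ ┃       
  ┃$ cd ..                       ┃ ┃       
  ┃                              ┃ ┃       
  ┃$ █                           ┃ ┃       
  ┗━━━━━━━━━━━━━━━━━━━━━━━━━━━━━━┛━┛       


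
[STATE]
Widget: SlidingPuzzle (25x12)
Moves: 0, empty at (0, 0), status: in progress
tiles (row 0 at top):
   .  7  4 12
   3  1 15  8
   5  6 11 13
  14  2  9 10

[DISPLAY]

┌────┬────┬────┬────┐    
│    │  7 │  4 │ 12 │    
├────┼────┼────┼────┤    
│  3 │  1 │ 15 │  8 │    
├────┼────┼────┼────┤    
│  5 │  6 │ 11 │ 13 │    
├────┼────┼────┼────┤    
│ 14 │  2 │  9 │ 10 │    
└────┴────┴────┴────┘    
Moves: 0                 
                         
                         


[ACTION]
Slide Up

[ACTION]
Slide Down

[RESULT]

┌────┬────┬────┬────┐    
│    │  7 │  4 │ 12 │    
├────┼────┼────┼────┤    
│  3 │  1 │ 15 │  8 │    
├────┼────┼────┼────┤    
│  5 │  6 │ 11 │ 13 │    
├────┼────┼────┼────┤    
│ 14 │  2 │  9 │ 10 │    
└────┴────┴────┴────┘    
Moves: 2                 
                         
                         


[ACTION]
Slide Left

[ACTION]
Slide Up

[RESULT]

┌────┬────┬────┬────┐    
│  7 │  1 │  4 │ 12 │    
├────┼────┼────┼────┤    
│  3 │    │ 15 │  8 │    
├────┼────┼────┼────┤    
│  5 │  6 │ 11 │ 13 │    
├────┼────┼────┼────┤    
│ 14 │  2 │  9 │ 10 │    
└────┴────┴────┴────┘    
Moves: 4                 
                         
                         


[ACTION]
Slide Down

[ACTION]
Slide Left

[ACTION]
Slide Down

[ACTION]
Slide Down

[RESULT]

┌────┬────┬────┬────┐    
│  7 │  4 │    │ 12 │    
├────┼────┼────┼────┤    
│  3 │  1 │ 15 │  8 │    
├────┼────┼────┼────┤    
│  5 │  6 │ 11 │ 13 │    
├────┼────┼────┼────┤    
│ 14 │  2 │  9 │ 10 │    
└────┴────┴────┴────┘    
Moves: 6                 
                         
                         


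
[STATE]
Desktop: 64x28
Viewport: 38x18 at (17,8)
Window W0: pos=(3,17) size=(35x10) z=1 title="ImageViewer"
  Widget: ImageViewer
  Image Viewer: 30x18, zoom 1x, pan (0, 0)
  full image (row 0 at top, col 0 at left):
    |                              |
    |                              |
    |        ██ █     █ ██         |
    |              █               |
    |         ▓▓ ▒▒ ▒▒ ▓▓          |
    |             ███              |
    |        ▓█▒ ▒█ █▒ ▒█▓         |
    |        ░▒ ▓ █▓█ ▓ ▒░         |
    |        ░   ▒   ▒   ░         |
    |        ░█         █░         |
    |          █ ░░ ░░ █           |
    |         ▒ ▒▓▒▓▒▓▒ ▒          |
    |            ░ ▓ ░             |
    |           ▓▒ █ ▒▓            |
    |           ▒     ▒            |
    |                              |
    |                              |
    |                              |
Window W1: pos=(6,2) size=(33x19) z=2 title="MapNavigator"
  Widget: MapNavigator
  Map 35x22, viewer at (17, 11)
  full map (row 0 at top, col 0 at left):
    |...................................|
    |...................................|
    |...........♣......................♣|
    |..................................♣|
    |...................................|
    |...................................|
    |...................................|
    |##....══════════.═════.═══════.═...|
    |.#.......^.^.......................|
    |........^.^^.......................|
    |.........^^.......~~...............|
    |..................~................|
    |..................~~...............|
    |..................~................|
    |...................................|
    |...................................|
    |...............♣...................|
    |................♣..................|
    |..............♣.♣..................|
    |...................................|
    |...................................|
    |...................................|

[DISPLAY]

════.═════.═══════.═.┃                
.....................┃                
.....................┃                
......~~.............┃                
.....@~..............┃                
......~~.............┃                
......~..............┃                
.....................┃                
.....................┃                
...♣.................┃                
....♣................┃                
..♣.♣................┃                
━━━━━━━━━━━━━━━━━━━━━┛                
                    ┃                 
    █ ██            ┃                 
 █                  ┃                 
▒ ▒▒ ▓▓             ┃                 
███                 ┃                 


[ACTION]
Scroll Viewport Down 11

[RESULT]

.....................┃                
......~~.............┃                
.....@~..............┃                
......~~.............┃                
......~..............┃                
.....................┃                
.....................┃                
...♣.................┃                
....♣................┃                
..♣.♣................┃                
━━━━━━━━━━━━━━━━━━━━━┛                
                    ┃                 
    █ ██            ┃                 
 █                  ┃                 
▒ ▒▒ ▓▓             ┃                 
███                 ┃                 
━━━━━━━━━━━━━━━━━━━━┛                 
                                      


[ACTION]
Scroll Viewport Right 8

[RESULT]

.............┃                        
.............┃                        
.............┃                        
.............┃                        
.............┃                        
.............┃                        
.............┃                        
.............┃                        
.............┃                        
.............┃                        
━━━━━━━━━━━━━┛                        
            ┃                         
            ┃                         
            ┃                         
            ┃                         
            ┃                         
━━━━━━━━━━━━┛                         
                                      


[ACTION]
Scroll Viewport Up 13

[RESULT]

                                      
                                      
━━━━━━━━━━━━━┓                        
             ┃                        
─────────────┨                        
.............┃                        
.............┃                        
.............┃                        
══.═══════.═.┃                        
.............┃                        
.............┃                        
.............┃                        
.............┃                        
.............┃                        
.............┃                        
.............┃                        
.............┃                        
.............┃                        


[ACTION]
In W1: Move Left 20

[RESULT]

                                      
                                      
━━━━━━━━━━━━━┓                        
             ┃                        
─────────────┨                        
.............┃                        
.............┃                        
.............┃                        
...══════════┃                        
......^.^....┃                        
.....^.^^....┃                        
......^^.....┃                        
.............┃                        
.............┃                        
.............┃                        
.............┃                        
.............┃                        
............♣┃                        


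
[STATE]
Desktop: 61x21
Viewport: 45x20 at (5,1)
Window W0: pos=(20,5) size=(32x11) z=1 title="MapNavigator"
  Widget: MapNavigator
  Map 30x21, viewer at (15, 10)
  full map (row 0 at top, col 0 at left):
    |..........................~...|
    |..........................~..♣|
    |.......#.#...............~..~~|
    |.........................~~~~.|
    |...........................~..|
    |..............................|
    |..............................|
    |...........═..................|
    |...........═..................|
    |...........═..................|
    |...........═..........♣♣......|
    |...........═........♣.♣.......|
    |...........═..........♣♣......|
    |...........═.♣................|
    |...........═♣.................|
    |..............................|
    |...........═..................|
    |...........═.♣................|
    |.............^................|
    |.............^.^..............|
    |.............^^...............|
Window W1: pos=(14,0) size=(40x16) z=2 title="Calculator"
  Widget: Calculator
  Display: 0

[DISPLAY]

         ┃ Calculator                        
         ┠───────────────────────────────────
         ┃                                   
         ┃┌───┬───┬───┬───┐                  
         ┃│ 7 │ 8 │ 9 │ ÷ │                  
         ┃├───┼───┼───┼───┤                  
         ┃│ 4 │ 5 │ 6 │ × │                  
         ┃├───┼───┼───┼───┤                  
         ┃│ 1 │ 2 │ 3 │ - │                  
         ┃├───┼───┼───┼───┤                  
         ┃│ 0 │ . │ = │ + │                  
         ┃├───┼───┼───┼───┤                  
         ┃│ C │ MC│ MR│ M+│                  
         ┃└───┴───┴───┴───┘                  
         ┗━━━━━━━━━━━━━━━━━━━━━━━━━━━━━━━━━━━
                                             
                                             
                                             
                                             
                                             


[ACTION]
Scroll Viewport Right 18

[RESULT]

Calculator                           ┃       
─────────────────────────────────────┨       
                                    0┃       
───┬───┬───┬───┐                     ┃       
 7 │ 8 │ 9 │ ÷ │                     ┃       
───┼───┼───┼───┤                     ┃       
 4 │ 5 │ 6 │ × │                     ┃       
───┼───┼───┼───┤                     ┃       
 1 │ 2 │ 3 │ - │                     ┃       
───┼───┼───┼───┤                     ┃       
 0 │ . │ = │ + │                     ┃       
───┼───┼───┼───┤                     ┃       
 C │ MC│ MR│ M+│                     ┃       
───┴───┴───┴───┘                     ┃       
━━━━━━━━━━━━━━━━━━━━━━━━━━━━━━━━━━━━━┛       
                                             
                                             
                                             
                                             
                                             


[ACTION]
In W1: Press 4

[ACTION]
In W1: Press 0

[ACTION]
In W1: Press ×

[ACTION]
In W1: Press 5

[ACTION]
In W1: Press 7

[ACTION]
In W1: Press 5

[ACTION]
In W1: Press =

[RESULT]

Calculator                           ┃       
─────────────────────────────────────┨       
                                23000┃       
───┬───┬───┬───┐                     ┃       
 7 │ 8 │ 9 │ ÷ │                     ┃       
───┼───┼───┼───┤                     ┃       
 4 │ 5 │ 6 │ × │                     ┃       
───┼───┼───┼───┤                     ┃       
 1 │ 2 │ 3 │ - │                     ┃       
───┼───┼───┼───┤                     ┃       
 0 │ . │ = │ + │                     ┃       
───┼───┼───┼───┤                     ┃       
 C │ MC│ MR│ M+│                     ┃       
───┴───┴───┴───┘                     ┃       
━━━━━━━━━━━━━━━━━━━━━━━━━━━━━━━━━━━━━┛       
                                             
                                             
                                             
                                             
                                             


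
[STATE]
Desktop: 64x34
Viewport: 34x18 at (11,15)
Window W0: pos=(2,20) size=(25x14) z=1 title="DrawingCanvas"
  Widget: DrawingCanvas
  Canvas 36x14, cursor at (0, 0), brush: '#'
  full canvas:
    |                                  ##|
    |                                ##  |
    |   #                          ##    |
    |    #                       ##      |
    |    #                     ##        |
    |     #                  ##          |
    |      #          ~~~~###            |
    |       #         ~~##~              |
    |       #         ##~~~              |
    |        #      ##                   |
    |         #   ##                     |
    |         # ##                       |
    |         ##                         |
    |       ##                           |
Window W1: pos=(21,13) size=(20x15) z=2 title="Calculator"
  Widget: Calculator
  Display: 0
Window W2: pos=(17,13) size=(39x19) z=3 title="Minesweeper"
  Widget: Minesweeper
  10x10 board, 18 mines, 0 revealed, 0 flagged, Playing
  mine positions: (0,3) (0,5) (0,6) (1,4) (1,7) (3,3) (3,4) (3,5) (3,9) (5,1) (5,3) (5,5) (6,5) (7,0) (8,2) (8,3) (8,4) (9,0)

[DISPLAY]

      ┠───────────────────────────
      ┃■■■■■■■■■■                 
      ┃■■■■■■■■■■                 
      ┃■■■■■■■■■■                 
      ┃■■■■■■■■■■                 
━━━━━━┃■■■■■■■■■■                 
Canvas┃■■■■■■■■■■                 
──────┃■■■■■■■■■■                 
      ┃■■■■■■■■■■                 
      ┃■■■■■■■■■■                 
      ┃■■■■■■■■■■                 
      ┃                           
      ┃                           
      ┃                           
      ┃                           
      ┃                           
      ┗━━━━━━━━━━━━━━━━━━━━━━━━━━━
#      ##      ┃                  


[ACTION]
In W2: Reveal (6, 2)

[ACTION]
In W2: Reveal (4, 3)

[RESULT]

      ┠───────────────────────────
      ┃■■■■■■■■■■                 
      ┃■■■■■■■■■■                 
      ┃■■■■■■■■■■                 
      ┃■■■■■■■■■■                 
━━━━━━┃■■■3■■■■■■                 
Canvas┃■■■■■■■■■■                 
──────┃■■2■■■■■■■                 
      ┃■■■■■■■■■■                 
      ┃■■■■■■■■■■                 
      ┃■■■■■■■■■■                 
      ┃                           
      ┃                           
      ┃                           
      ┃                           
      ┃                           
      ┗━━━━━━━━━━━━━━━━━━━━━━━━━━━
#      ##      ┃                  


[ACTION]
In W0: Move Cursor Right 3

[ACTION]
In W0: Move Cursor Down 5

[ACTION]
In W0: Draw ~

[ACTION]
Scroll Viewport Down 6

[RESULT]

      ┃■■■■■■■■■■                 
      ┃■■■■■■■■■■                 
      ┃■■■■■■■■■■                 
      ┃■■■■■■■■■■                 
━━━━━━┃■■■3■■■■■■                 
Canvas┃■■■■■■■■■■                 
──────┃■■2■■■■■■■                 
      ┃■■■■■■■■■■                 
      ┃■■■■■■■■■■                 
      ┃■■■■■■■■■■                 
      ┃                           
      ┃                           
      ┃                           
      ┃                           
      ┃                           
      ┗━━━━━━━━━━━━━━━━━━━━━━━━━━━
#      ##      ┃                  
━━━━━━━━━━━━━━━┛                  


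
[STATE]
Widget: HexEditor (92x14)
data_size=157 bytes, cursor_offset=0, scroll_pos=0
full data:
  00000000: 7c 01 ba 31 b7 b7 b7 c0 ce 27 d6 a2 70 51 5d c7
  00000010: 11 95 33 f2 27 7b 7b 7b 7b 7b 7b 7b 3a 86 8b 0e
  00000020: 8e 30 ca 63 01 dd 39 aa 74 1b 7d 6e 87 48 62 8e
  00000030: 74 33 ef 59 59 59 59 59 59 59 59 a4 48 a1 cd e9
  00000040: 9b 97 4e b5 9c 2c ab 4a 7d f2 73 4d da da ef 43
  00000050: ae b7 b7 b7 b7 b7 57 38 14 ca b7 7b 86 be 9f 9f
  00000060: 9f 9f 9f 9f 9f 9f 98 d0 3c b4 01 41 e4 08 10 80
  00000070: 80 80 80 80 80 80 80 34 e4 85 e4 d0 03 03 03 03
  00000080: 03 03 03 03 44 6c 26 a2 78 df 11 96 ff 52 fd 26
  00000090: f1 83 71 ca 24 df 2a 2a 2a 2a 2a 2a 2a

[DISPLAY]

00000000  7C 01 ba 31 b7 b7 b7 c0  ce 27 d6 a2 70 51 5d c7  ||..1.....'..pQ].|              
00000010  11 95 33 f2 27 7b 7b 7b  7b 7b 7b 7b 3a 86 8b 0e  |..3.'{{{{{{{:...|              
00000020  8e 30 ca 63 01 dd 39 aa  74 1b 7d 6e 87 48 62 8e  |.0.c..9.t.}n.Hb.|              
00000030  74 33 ef 59 59 59 59 59  59 59 59 a4 48 a1 cd e9  |t3.YYYYYYYY.H...|              
00000040  9b 97 4e b5 9c 2c ab 4a  7d f2 73 4d da da ef 43  |..N..,.J}.sM...C|              
00000050  ae b7 b7 b7 b7 b7 57 38  14 ca b7 7b 86 be 9f 9f  |......W8...{....|              
00000060  9f 9f 9f 9f 9f 9f 98 d0  3c b4 01 41 e4 08 10 80  |........<..A....|              
00000070  80 80 80 80 80 80 80 34  e4 85 e4 d0 03 03 03 03  |.......4........|              
00000080  03 03 03 03 44 6c 26 a2  78 df 11 96 ff 52 fd 26  |....Dl&.x....R.&|              
00000090  f1 83 71 ca 24 df 2a 2a  2a 2a 2a 2a 2a           |..q.$.*******   |              
                                                                                            
                                                                                            
                                                                                            
                                                                                            


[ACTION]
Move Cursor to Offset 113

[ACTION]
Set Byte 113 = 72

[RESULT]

00000000  7c 01 ba 31 b7 b7 b7 c0  ce 27 d6 a2 70 51 5d c7  ||..1.....'..pQ].|              
00000010  11 95 33 f2 27 7b 7b 7b  7b 7b 7b 7b 3a 86 8b 0e  |..3.'{{{{{{{:...|              
00000020  8e 30 ca 63 01 dd 39 aa  74 1b 7d 6e 87 48 62 8e  |.0.c..9.t.}n.Hb.|              
00000030  74 33 ef 59 59 59 59 59  59 59 59 a4 48 a1 cd e9  |t3.YYYYYYYY.H...|              
00000040  9b 97 4e b5 9c 2c ab 4a  7d f2 73 4d da da ef 43  |..N..,.J}.sM...C|              
00000050  ae b7 b7 b7 b7 b7 57 38  14 ca b7 7b 86 be 9f 9f  |......W8...{....|              
00000060  9f 9f 9f 9f 9f 9f 98 d0  3c b4 01 41 e4 08 10 80  |........<..A....|              
00000070  80 72 80 80 80 80 80 34  e4 85 e4 d0 03 03 03 03  |.r.....4........|              
00000080  03 03 03 03 44 6c 26 a2  78 df 11 96 ff 52 fd 26  |....Dl&.x....R.&|              
00000090  f1 83 71 ca 24 df 2a 2a  2a 2a 2a 2a 2a           |..q.$.*******   |              
                                                                                            
                                                                                            
                                                                                            
                                                                                            


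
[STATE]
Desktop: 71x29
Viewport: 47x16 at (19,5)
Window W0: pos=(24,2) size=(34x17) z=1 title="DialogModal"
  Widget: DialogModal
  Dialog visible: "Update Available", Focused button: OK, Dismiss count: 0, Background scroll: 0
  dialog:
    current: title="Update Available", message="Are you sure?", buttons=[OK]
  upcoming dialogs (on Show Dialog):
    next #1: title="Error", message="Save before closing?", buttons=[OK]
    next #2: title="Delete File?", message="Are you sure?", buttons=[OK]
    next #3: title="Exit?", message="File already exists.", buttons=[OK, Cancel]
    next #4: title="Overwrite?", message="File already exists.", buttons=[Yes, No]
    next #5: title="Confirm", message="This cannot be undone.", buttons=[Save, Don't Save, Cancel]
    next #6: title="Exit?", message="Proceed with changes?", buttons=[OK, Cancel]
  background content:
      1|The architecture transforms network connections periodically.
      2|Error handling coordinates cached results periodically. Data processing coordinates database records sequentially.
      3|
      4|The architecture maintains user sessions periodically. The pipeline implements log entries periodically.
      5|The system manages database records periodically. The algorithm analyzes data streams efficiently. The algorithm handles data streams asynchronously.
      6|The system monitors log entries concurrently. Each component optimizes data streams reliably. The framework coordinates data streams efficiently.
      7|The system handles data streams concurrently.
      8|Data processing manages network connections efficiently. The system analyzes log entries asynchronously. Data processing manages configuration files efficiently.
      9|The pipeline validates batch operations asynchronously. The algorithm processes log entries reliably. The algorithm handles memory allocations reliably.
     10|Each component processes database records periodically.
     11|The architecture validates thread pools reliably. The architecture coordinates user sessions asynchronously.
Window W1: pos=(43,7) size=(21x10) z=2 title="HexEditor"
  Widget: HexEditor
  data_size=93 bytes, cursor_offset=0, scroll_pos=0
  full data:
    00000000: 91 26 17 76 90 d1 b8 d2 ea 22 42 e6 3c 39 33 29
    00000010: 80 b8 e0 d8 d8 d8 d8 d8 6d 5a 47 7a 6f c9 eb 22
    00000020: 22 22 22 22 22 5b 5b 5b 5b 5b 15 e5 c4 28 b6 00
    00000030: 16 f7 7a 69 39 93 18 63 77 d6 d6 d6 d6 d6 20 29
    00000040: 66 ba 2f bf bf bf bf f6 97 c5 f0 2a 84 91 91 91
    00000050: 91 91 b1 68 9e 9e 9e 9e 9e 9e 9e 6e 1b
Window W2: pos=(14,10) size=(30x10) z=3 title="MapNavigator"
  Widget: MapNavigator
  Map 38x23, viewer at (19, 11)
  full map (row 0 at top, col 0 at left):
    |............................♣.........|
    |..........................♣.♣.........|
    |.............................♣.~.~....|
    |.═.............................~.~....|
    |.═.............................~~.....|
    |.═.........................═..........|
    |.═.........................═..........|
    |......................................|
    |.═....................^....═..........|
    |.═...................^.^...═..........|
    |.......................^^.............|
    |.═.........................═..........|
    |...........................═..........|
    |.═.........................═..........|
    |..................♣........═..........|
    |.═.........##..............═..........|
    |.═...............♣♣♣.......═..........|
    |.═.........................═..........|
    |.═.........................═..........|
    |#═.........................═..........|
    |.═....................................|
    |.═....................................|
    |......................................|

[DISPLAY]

     ┃The architecture transforms netw┃        
     ┃Error handling coordinates cache┃        
     ┃                  ┏━━━━━━━━━━━━━━━━━━━┓  
     ┃The architecture m┃ HexEditor         ┃  
     ┃The sy┌───────────┠───────────────────┨  
━━━━━━━━━━━━━━━━━━━━━━━━┓00000000  91 26 17 ┃  
Navigator               ┃00000010  80 b8 e0 ┃  
────────────────────────┨00000020  22 22 22 ┃  
.............^....═.....┃00000030  16 f7 7a ┃  
............^.^...═.....┃00000040  66 ba 2f ┃  
..............^^........┃00000050  91 91 b1 ┃  
..........@.......═.....┃━━━━━━━━━━━━━━━━━━━┛  
..................═.....┃             ┃        
..................═.....┃━━━━━━━━━━━━━┛        
━━━━━━━━━━━━━━━━━━━━━━━━┛                      
                                               


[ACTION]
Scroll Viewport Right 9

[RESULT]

┃The architecture transforms netw┃             
┃Error handling coordinates cache┃             
┃                  ┏━━━━━━━━━━━━━━━━━━━┓       
┃The architecture m┃ HexEditor         ┃       
┃The sy┌───────────┠───────────────────┨       
━━━━━━━━━━━━━━━━━━━┓00000000  91 26 17 ┃       
ator               ┃00000010  80 b8 e0 ┃       
───────────────────┨00000020  22 22 22 ┃       
........^....═.....┃00000030  16 f7 7a ┃       
.......^.^...═.....┃00000040  66 ba 2f ┃       
.........^^........┃00000050  91 91 b1 ┃       
.....@.......═.....┃━━━━━━━━━━━━━━━━━━━┛       
.............═.....┃             ┃             
.............═.....┃━━━━━━━━━━━━━┛             
━━━━━━━━━━━━━━━━━━━┛                           
                                               


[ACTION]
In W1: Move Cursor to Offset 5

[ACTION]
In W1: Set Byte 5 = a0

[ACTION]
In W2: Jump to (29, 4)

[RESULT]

┃The architecture transforms netw┃             
┃Error handling coordinates cache┃             
┃                  ┏━━━━━━━━━━━━━━━━━━━┓       
┃The architecture m┃ HexEditor         ┃       
┃The sy┌───────────┠───────────────────┨       
━━━━━━━━━━━━━━━━━━━┓00000000  91 26 17 ┃       
ator               ┃00000010  80 b8 e0 ┃       
───────────────────┨00000020  22 22 22 ┃       
..♣.♣.........     ┃00000030  16 f7 7a ┃       
.....♣.~.~....     ┃00000040  66 ba 2f ┃       
.......~.~....     ┃00000050  91 91 b1 ┃       
.....@.~~.....     ┃━━━━━━━━━━━━━━━━━━━┛       
...═..........     ┃             ┃             
...═..........     ┃━━━━━━━━━━━━━┛             
━━━━━━━━━━━━━━━━━━━┛                           
                                               


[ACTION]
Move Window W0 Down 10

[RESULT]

                                               
                                               
                   ┏━━━━━━━━━━━━━━━━━━━┓       
                   ┃ HexEditor         ┃       
                   ┠───────────────────┨       
━━━━━━━━━━━━━━━━━━━┓00000000  91 26 17 ┃       
ator               ┃00000010  80 b8 e0 ┃       
───────────────────┨00000020  22 22 22 ┃       
..♣.♣.........     ┃00000030  16 f7 7a ┃       
.....♣.~.~....     ┃00000040  66 ba 2f ┃       
.......~.~....     ┃00000050  91 91 b1 ┃       
.....@.~~.....     ┃━━━━━━━━━━━━━━━━━━━┛       
...═..........     ┃             ┃             
...═..........     ┃intains user ┃             
━━━━━━━━━━━━━━━━━━━┛──────┐e reco┃             
┃The sy│ Update Available │tries ┃             
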